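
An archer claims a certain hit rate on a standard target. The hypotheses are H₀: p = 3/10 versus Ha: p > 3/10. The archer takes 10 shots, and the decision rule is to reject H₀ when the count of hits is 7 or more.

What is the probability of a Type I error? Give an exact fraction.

The Type I error probability is α = P(X ≥ 7) computed under H₀, where X ~ Binomial(10, 3/10).
Adding the binomial terms for j = 7 through 10 with p = 3/10 yields 6620049/625000000.

6620049/625000000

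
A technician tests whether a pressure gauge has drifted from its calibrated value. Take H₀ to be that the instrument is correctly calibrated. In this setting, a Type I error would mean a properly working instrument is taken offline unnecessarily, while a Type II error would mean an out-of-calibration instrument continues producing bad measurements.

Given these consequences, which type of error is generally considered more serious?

The Type II consequence (an out-of-calibration instrument continues producing bad measurements) is more severe than the Type I consequence (a properly working instrument is taken offline unnecessarily).

Type II error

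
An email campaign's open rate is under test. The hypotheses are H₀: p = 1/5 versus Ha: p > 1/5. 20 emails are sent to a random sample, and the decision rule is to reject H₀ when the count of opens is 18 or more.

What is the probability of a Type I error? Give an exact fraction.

3121/95367431640625

Under H₀, X ~ Binomial(20, 1/5), and α = P(X ≥ 18).
Adding the binomial terms for j = 18 through 20 with p = 1/5 yields 3121/95367431640625.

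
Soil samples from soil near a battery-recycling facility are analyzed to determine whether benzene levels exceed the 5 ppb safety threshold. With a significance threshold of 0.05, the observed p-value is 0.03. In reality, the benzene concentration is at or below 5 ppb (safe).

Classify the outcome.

The conventional null hypothesis is that the benzene concentration is at or below 5 ppb (safe).
Since p = 0.03 < α = 0.05, H₀ is rejected.
H₀ is true (actually the benzene concentration is at or below 5 ppb (safe)).
Rejecting a true H₀ is a Type I error.

Type I error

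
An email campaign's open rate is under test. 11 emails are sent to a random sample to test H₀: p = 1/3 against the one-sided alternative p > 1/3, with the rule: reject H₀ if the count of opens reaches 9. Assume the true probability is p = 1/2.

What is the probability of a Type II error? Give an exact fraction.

1981/2048

Under the alternative p = 1/2, K ~ Binomial(11, 1/2); β is the probability the test does not reject, P(K < 9).
Equivalently, β = 1 − P(K ≥ 9) = 1981/2048.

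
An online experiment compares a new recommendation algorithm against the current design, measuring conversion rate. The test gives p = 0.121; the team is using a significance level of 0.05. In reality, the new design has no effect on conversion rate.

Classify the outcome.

No error — this is a correct decision.

The conventional null hypothesis is that the new design has no effect on conversion rate.
Since p = 0.121 ≥ α = 0.05, H₀ is not rejected.
H₀ is true (actually the new design has no effect on conversion rate).
The decision matches the true state — no error.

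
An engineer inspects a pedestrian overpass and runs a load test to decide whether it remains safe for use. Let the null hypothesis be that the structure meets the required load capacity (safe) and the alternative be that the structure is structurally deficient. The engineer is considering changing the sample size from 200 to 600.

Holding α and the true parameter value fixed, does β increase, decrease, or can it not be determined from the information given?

More data shrinks sampling variability; the test statistic under Ha concentrates further from the null value, making rejection more likely.

It decreases.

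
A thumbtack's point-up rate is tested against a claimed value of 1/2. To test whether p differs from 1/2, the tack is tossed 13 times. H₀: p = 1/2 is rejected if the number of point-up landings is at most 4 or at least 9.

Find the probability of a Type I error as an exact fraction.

α = P(X ≤ 4 or X ≥ 9 | p = 1/2), X ~ Binomial(13, 1/2).
The two tails are symmetric, so α = 2·(1 + 13 + 78 + 286 + 715)/2^13 = 2186/8192 = 1093/4096.

1093/4096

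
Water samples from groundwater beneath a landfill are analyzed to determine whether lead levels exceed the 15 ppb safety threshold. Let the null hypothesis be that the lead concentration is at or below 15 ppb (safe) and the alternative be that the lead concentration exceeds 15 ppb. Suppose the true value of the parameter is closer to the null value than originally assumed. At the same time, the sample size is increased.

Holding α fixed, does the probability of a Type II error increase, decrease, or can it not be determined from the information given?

The first change alone would make β increase; the second alone would make β decrease. Which effect dominates depends on the magnitudes, which are not given.

Cannot be determined from the information given.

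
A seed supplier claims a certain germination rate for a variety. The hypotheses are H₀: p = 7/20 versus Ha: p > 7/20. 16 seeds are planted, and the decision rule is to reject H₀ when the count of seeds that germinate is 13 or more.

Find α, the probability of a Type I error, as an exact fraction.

α = P(reject H₀ | H₀ true) = P(Y ≥ 13 | p = 7/20), with Y ~ Binomial(16, 7/20).
Adding the binomial terms for j = 13 through 16 with p = 7/20 yields 26795915385191141/131072000000000000000.

26795915385191141/131072000000000000000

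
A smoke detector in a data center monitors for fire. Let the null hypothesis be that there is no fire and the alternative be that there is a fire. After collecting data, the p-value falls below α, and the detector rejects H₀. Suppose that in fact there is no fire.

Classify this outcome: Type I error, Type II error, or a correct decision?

Type I error

H₀ was rejected, but H₀ is actually true.
Rejecting a true null hypothesis is a Type I error (false positive).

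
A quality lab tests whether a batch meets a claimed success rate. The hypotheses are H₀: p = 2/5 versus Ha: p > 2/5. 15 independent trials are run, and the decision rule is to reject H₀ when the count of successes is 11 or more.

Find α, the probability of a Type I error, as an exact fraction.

285267968/30517578125

α = P(reject H₀ | H₀ true) = P(K ≥ 11 | p = 2/5), with K ~ Binomial(15, 2/5).
Summing C(15,j)(2/5)^j(3/5)^{15−j} for j = 11,…,15 gives 285267968/30517578125.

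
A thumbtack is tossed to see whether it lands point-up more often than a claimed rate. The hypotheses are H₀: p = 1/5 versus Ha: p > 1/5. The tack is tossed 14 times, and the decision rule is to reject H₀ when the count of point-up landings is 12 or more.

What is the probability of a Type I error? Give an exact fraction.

The Type I error probability is α = P(X ≥ 12) computed under H₀, where X ~ Binomial(14, 1/5).
Summing C(14,j)(1/5)^j(4/5)^{14−j} for j = 12,…,14 gives 1513/6103515625.

1513/6103515625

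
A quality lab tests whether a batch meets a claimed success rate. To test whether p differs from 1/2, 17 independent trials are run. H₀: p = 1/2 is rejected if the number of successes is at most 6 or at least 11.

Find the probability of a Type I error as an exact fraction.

Under H₀, K ~ Binomial(17, 1/2); α is the probability of landing in either tail, P(K ≤ 6) + P(K ≥ 11).
By symmetry, α = 2·P(K ≤ 6) = 2·(1 + 17 + 136 + 680 + 2380 + 6188 + 12376)/131072 = 43556/131072 = 10889/32768.

10889/32768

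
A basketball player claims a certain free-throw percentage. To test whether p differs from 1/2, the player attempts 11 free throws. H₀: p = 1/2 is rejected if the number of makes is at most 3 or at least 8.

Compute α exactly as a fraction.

29/128

Under H₀, Y ~ Binomial(11, 1/2); α is the probability of landing in either tail, P(Y ≤ 3) + P(Y ≥ 8).
Each tail has probability (1 + 11 + 55 + 165)/2048; doubling gives α = 464/2048 = 29/128.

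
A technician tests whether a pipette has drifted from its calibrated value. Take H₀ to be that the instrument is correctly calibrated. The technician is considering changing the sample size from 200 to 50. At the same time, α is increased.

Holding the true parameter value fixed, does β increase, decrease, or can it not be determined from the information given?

The first change alone would make β increase; the second alone would make β decrease. Which effect dominates depends on the magnitudes, which are not given.

Cannot be determined from the information given.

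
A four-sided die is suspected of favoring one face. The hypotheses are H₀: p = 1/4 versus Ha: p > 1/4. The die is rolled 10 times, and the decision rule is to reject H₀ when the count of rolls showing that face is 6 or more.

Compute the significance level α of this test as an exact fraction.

10343/524288

The Type I error probability is α = P(X ≥ 6) computed under H₀, where X ~ Binomial(10, 1/4).
Summing C(10,j)(1/4)^j(3/4)^{10−j} for j = 6,…,10 gives 10343/524288.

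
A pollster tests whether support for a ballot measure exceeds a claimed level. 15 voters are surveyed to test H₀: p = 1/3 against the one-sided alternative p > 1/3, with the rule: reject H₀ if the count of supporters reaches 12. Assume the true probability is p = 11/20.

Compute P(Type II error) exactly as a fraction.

Under the alternative p = 11/20, K ~ Binomial(15, 11/20); β is the probability the test does not reject, P(K < 12).
Adding the binomial probabilities P(K=0)+…+P(K=11) at p = 11/20 gives 7844484964274060391/8192000000000000000.

7844484964274060391/8192000000000000000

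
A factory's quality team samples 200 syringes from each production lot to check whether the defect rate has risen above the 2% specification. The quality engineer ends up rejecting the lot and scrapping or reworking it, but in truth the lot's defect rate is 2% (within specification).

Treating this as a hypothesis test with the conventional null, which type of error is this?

The null hypothesis here is that the lot's defect rate is 2% (within specification).
'Rejecting the lot and scrapping or reworking it' corresponds to rejecting H₀.
H₀ was rejected but H₀ is true — a Type I error (false positive).

Type I error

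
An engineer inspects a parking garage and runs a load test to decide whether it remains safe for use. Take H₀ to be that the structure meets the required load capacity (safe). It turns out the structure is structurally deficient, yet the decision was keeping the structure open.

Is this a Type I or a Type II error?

Type II error

'Keeping the structure open' corresponds to failing to reject H₀.
H₀ was not rejected but H₀ is false — a Type II error (false negative).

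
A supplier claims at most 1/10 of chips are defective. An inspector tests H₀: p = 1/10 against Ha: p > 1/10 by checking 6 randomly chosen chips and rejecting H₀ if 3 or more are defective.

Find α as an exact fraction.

The significance level is the probability, assuming p = 1/10, of seeing 3 or more defectives in 6 draws.
α = 1 − P(K ≤ 2) = 1 − 19683/20000 = 317/20000.

317/20000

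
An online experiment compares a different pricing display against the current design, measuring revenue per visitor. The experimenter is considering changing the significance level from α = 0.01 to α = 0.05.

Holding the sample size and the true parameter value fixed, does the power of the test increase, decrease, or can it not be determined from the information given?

It increases.

With a larger α the critical value moves toward the center, so more of the Ha sampling distribution lies in the rejection region.
Since power = 1 − β and β decreases, power increases.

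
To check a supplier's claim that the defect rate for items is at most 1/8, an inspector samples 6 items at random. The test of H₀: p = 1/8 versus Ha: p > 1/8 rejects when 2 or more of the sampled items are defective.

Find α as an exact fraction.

43653/262144

α = P(reject H₀ | H₀ true) = P(K ≥ 2 | p = 1/8), K ~ Binomial(6, 1/8).
Computing the lower-tail complement: 1 − 218491/262144 = 43653/262144.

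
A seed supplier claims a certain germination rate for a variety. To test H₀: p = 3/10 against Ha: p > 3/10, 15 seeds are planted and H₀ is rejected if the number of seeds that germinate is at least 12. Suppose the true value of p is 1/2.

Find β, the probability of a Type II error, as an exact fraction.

Under the alternative p = 1/2, Y ~ Binomial(15, 1/2); β is the probability the test does not reject, P(Y < 12).
Equivalently, β = 1 − P(Y ≥ 12) = 503/512.

503/512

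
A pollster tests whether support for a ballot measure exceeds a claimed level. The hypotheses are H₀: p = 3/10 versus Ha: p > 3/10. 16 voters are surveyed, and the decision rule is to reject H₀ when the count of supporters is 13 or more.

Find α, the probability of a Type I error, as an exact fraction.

67202308773/2000000000000000

α = P(reject H₀ | H₀ true) = P(X ≥ 13 | p = 3/10), with X ~ Binomial(16, 3/10).
Adding the binomial terms for j = 13 through 16 with p = 3/10 yields 67202308773/2000000000000000.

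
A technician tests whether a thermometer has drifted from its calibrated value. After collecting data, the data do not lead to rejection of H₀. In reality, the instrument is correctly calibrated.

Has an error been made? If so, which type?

Neither — the decision is correct.

The conventional null hypothesis here is that the instrument is correctly calibrated.
The test retained a true H₀ — the decision matches the true state.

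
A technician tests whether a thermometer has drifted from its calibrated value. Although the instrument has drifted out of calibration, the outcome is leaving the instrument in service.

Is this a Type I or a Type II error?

Type II error

The null hypothesis here is that the instrument is correctly calibrated.
'Leaving the instrument in service' corresponds to failing to reject H₀.
H₀ was not rejected but H₀ is false — a Type II error (false negative).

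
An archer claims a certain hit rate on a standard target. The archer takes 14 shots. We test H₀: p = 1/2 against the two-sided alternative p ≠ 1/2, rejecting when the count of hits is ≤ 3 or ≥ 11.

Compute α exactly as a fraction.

235/4096

α = P(X ≤ 3 or X ≥ 11 | p = 1/2), X ~ Binomial(14, 1/2).
The two tails are symmetric, so α = 2·(1 + 14 + 91 + 364)/2^14 = 940/16384 = 235/4096.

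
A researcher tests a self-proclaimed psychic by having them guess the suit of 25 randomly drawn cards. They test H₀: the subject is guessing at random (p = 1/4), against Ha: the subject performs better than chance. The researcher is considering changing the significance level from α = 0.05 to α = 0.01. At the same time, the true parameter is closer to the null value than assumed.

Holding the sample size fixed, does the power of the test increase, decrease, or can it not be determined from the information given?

Lowering α raises the bar for rejection; under Ha, the test now fails to reject on outcomes it previously would have rejected. A smaller departure from H₀ means the test statistic under Ha is distributed closer to where it would be under H₀; rejection becomes less likely. Both changes push β in the same direction.
Since power = 1 − β and β increases, power decreases.

It decreases.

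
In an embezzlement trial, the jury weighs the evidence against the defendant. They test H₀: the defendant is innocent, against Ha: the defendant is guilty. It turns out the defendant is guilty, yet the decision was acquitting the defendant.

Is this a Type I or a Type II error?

'Acquitting the defendant' corresponds to failing to reject H₀.
H₀ was not rejected but H₀ is false — a Type II error (false negative).

Type II error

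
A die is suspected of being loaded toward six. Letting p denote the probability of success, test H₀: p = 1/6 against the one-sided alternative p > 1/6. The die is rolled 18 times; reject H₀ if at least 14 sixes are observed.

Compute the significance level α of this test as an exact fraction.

The Type I error probability is α = P(Y ≥ 14) computed under H₀, where Y ~ Binomial(18, 1/6).
Adding the binomial terms for j = 14 through 18 with p = 1/6 yields 126151/6347497291776.

126151/6347497291776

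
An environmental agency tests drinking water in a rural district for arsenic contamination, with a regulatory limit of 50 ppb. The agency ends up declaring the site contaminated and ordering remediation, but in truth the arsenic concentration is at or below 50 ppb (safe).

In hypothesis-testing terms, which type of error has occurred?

Type I error

The null hypothesis here is that the arsenic concentration is at or below 50 ppb (safe).
'Declaring the site contaminated and ordering remediation' corresponds to rejecting H₀.
H₀ was rejected but H₀ is true — a Type I error (false positive).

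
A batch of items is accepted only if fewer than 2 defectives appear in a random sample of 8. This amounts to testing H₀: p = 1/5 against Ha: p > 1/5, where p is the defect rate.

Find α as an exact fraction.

194017/390625

The significance level is the probability, assuming p = 1/5, of seeing 2 or more defectives in 8 draws.
Via the complement, α = 1 − Σ_{j=0}^{1} C(8,j)(1/5)^j(4/5)^{8-j} = 194017/390625.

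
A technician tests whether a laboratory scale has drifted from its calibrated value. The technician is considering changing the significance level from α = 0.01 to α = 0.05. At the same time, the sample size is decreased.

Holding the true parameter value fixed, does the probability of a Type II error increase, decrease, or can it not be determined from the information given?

Cannot be determined from the information given.

The first change alone would make β decrease; the second alone would make β increase. Which effect dominates depends on the magnitudes, which are not given.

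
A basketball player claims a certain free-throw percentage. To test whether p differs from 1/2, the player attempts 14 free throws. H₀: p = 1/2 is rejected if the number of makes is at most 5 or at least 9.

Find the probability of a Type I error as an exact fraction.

Under H₀, K ~ Binomial(14, 1/2); α is the probability of landing in either tail, P(K ≤ 5) + P(K ≥ 9).
Each tail has probability (1 + 14 + 91 + 364 + 1001 + 2002)/16384; doubling gives α = 6946/16384 = 3473/8192.

3473/8192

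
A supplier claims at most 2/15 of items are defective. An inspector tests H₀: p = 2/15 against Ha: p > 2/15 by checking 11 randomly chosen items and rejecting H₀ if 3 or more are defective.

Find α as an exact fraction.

α = P(reject H₀ | H₀ true) = P(Y ≥ 3 | p = 2/15), Y ~ Binomial(11, 2/15).
Via the complement, α = 1 − Σ_{j=0}^{2} C(11,j)(2/15)^j(13/15)^{11-j} = 2209953752/12814453125.

2209953752/12814453125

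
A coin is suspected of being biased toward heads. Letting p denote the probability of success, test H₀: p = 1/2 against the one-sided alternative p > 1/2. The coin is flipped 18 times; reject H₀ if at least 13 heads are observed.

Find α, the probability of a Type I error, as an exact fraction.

Under H₀, Y ~ Binomial(18, 1/2), and α = P(Y ≥ 13).
P(Y ≥ 13) = [C(18,13) + C(18,14) + C(18,15) + C(18,16) + C(18,17) + C(18,18)] / 2^18 = (8568 + 3060 + 816 + 153 + 18 + 1) / 262144 = 12616/262144 = 1577/32768.

1577/32768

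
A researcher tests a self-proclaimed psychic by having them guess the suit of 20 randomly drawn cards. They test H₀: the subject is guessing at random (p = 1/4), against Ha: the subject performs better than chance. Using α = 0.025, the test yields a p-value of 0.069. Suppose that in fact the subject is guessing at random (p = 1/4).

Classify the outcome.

No error — this is a correct decision.

Since p = 0.069 ≥ α = 0.025, H₀ is not rejected.
H₀ is true (actually the subject is guessing at random (p = 1/4)).
The decision matches the true state — no error.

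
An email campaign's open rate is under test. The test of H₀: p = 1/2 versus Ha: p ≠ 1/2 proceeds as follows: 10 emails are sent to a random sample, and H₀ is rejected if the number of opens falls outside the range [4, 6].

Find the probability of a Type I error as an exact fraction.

α = P(X ≤ 3 or X ≥ 7 | p = 1/2), X ~ Binomial(10, 1/2).
The two tails are symmetric, so α = 2·(1 + 10 + 45 + 120)/2^10 = 352/1024 = 11/32.

11/32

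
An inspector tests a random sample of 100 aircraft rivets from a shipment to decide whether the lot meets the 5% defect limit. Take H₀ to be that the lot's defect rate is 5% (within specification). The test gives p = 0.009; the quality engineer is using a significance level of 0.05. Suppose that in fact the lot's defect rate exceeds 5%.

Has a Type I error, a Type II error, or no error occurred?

Since p = 0.009 < α = 0.05, H₀ is rejected.
H₀ is false (actually the lot's defect rate exceeds 5%).
The decision matches the true state — no error.

No error (correct decision).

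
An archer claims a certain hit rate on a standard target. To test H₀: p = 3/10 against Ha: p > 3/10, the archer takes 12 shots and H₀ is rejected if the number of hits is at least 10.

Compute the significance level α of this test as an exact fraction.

41275251/200000000000

Under H₀, K ~ Binomial(12, 3/10), and α = P(K ≥ 10).
P(K ≥ 10) = Σ_{j=10}^{12} C(12,j)·(3/10)^j·(7/10)^{12-j} = 41275251/200000000000.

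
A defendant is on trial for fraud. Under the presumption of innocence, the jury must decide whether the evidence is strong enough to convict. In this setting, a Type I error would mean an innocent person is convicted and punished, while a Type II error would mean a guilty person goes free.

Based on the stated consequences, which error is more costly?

Type I error

The Type I consequence (an innocent person is convicted and punished) is more severe than the Type II consequence (a guilty person goes free).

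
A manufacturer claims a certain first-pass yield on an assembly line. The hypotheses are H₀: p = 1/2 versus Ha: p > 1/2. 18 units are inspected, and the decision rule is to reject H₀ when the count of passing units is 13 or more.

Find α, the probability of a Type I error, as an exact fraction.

The Type I error probability is α = P(K ≥ 13) computed under H₀, where K ~ Binomial(18, 1/2).
P(K ≥ 13) = [C(18,13) + C(18,14) + C(18,15) + C(18,16) + C(18,17) + C(18,18)] / 2^18 = (8568 + 3060 + 816 + 153 + 18 + 1) / 262144 = 12616/262144 = 1577/32768.

1577/32768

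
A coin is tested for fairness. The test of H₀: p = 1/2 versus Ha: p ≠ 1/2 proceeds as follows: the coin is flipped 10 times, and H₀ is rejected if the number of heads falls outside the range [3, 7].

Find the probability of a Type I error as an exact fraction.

7/64

Under H₀, X ~ Binomial(10, 1/2); α is the probability of landing in either tail, P(X ≤ 2) + P(X ≥ 8).
By symmetry, α = 2·P(X ≤ 2) = 2·(1 + 10 + 45)/1024 = 112/1024 = 7/64.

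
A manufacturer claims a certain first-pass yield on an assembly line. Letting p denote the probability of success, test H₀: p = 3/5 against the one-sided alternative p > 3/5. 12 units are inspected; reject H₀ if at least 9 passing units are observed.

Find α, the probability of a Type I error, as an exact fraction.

α = P(reject H₀ | H₀ true) = P(Y ≥ 9 | p = 3/5), with Y ~ Binomial(12, 3/5).
Adding the binomial terms for j = 9 through 12 with p = 3/5 yields 11002797/48828125.

11002797/48828125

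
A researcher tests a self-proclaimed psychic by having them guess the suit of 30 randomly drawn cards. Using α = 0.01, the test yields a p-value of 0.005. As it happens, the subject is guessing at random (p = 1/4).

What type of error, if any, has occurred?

Type I error

The conventional null hypothesis is that the subject is guessing at random (p = 1/4).
Since p = 0.005 < α = 0.01, H₀ is rejected.
H₀ is true (actually the subject is guessing at random (p = 1/4)).
Rejecting a true H₀ is a Type I error.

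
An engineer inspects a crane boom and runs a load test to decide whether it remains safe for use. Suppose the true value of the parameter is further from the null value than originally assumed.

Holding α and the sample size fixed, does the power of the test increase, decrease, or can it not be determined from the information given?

It increases.

A bigger departure from H₀ is easier for the test to detect, so it fails to reject less often.
Since power = 1 − β and β decreases, power increases.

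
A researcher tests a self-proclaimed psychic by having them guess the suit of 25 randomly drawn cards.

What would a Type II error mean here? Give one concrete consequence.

With the conventional null hypothesis that the subject is guessing at random (p = 1/4):
A Type II error is failing to reject H₀ when H₀ is false.
Here that means concluding there is no evidence of ability when actually the subject performs better than chance.

A Type II error would mean concluding that the subject is guessing at random (p = 1/4) (or at least failing to establish that the subject performs better than chance) when in fact the subject performs better than chance. Consequence: genuine ability (if it existed) would go unrecognized.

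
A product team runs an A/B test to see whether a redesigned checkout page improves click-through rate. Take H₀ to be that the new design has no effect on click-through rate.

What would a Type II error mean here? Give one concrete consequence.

A Type II error would mean concluding that the new design has no effect on click-through rate (or at least failing to establish that the new design increases click-through rate) when in fact the new design increases click-through rate. Consequence: a genuinely better design is discarded.

A Type II error is failing to reject H₀ when H₀ is false.
Here that means keeping the current design when actually the new design increases click-through rate.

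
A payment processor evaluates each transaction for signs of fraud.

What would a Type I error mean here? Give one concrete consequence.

With the conventional null hypothesis that the transaction is legitimate:
A Type I error is rejecting H₀ when H₀ is true.
Here that means blocking the transaction and freezing the card when actually the transaction is legitimate.

A Type I error would mean concluding that the transaction is fraudulent when in fact the transaction is legitimate. Consequence: a legitimate purchase is declined and the customer's card is frozen.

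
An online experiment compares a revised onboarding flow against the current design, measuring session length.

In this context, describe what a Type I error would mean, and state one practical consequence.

With the conventional null hypothesis that the new design has no effect on session length:
A Type I error is rejecting H₀ when H₀ is true.
Here that means shipping the new feature to all users when actually the new design has no effect on session length.

A Type I error would mean concluding that the new design increases session length when in fact the new design has no effect on session length. Consequence: engineering effort is spent shipping a change that doesn't actually help.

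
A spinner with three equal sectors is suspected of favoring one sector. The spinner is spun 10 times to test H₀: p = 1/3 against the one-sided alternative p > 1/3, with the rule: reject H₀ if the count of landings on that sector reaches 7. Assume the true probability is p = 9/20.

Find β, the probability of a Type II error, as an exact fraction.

β = P(fail to reject H₀ | Ha true) = P(K ≤ 6 | p = 9/20), K ~ Binomial(10, 9/20).
Adding the binomial probabilities P(K=0)+…+P(K=6) at p = 9/20 gives 2298892939321/2560000000000.

2298892939321/2560000000000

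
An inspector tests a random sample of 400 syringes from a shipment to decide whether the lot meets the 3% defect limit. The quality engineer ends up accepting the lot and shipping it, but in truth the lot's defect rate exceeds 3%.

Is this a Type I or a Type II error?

The null hypothesis here is that the lot's defect rate is 3% (within specification).
'Accepting the lot and shipping it' corresponds to failing to reject H₀.
H₀ was not rejected but H₀ is false — a Type II error (false negative).

Type II error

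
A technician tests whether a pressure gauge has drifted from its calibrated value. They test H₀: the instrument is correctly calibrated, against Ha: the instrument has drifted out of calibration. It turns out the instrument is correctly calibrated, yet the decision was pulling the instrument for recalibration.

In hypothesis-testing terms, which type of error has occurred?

'Pulling the instrument for recalibration' corresponds to rejecting H₀.
H₀ was rejected but H₀ is true — a Type I error (false positive).

Type I error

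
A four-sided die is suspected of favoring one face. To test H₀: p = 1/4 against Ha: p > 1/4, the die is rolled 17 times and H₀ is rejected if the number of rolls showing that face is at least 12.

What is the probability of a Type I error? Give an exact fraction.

α = P(reject H₀ | H₀ true) = P(K ≥ 12 | p = 1/4), with K ~ Binomial(17, 1/4).
P(K ≥ 12) = Σ_{j=12}^{17} C(17,j)·(1/4)^j·(3/4)^{17-j} = 429025/4294967296.

429025/4294967296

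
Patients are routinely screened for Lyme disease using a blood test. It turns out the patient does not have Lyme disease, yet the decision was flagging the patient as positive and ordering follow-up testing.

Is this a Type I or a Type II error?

Type I error

The null hypothesis here is that the patient does not have Lyme disease.
'Flagging the patient as positive and ordering follow-up testing' corresponds to rejecting H₀.
H₀ was rejected but H₀ is true — a Type I error (false positive).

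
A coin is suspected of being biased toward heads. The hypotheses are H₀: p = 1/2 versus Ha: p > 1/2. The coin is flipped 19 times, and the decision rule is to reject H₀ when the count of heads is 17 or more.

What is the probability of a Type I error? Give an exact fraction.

191/524288

The Type I error probability is α = P(Y ≥ 17) computed under H₀, where Y ~ Binomial(19, 1/2).
That's C(19,17) + C(19,18) + C(19,19) over 2^19, i.e. (171 + 19 + 1)/524288 = 191/524288.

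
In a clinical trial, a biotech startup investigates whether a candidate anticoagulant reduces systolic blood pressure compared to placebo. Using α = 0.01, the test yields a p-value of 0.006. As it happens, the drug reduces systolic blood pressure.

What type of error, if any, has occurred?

No error — this is a correct decision.

The conventional null hypothesis is that the drug has no effect on systolic blood pressure.
Since p = 0.006 < α = 0.01, H₀ is rejected.
H₀ is false (actually the drug reduces systolic blood pressure).
The decision matches the true state — no error.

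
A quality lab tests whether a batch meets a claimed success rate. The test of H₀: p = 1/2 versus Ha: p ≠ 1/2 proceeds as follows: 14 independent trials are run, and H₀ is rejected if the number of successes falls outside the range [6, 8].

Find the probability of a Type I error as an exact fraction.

Under H₀, K ~ Binomial(14, 1/2); α is the probability of landing in either tail, P(K ≤ 5) + P(K ≥ 9).
The two tails are symmetric, so α = 2·(1 + 14 + 91 + 364 + 1001 + 2002)/2^14 = 6946/16384 = 3473/8192.

3473/8192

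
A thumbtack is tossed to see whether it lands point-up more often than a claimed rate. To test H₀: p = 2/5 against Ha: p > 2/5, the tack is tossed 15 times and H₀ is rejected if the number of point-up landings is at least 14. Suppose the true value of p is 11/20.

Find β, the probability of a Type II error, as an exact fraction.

16356278262148423407/16384000000000000000

A Type II error is failing to reject when Ha holds: with p = 11/20, β = P(K ≤ 13).
Equivalently, β = 1 − P(K ≥ 14) = 16356278262148423407/16384000000000000000.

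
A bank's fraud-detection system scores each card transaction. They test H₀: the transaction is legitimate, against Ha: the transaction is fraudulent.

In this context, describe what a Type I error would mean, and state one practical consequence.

A Type I error would mean concluding that the transaction is fraudulent when in fact the transaction is legitimate. Consequence: a legitimate purchase is declined and the customer's card is frozen.

A Type I error is rejecting H₀ when H₀ is true.
Here that means blocking the transaction and freezing the card when actually the transaction is legitimate.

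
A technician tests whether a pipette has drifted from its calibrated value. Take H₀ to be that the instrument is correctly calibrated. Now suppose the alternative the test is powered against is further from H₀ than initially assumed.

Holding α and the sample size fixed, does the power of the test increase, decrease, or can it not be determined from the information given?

It increases.

A larger true effect moves the Ha sampling distribution further from the H₀ critical value, making rejection more likely when Ha is true.
Since power = 1 − β and β decreases, power increases.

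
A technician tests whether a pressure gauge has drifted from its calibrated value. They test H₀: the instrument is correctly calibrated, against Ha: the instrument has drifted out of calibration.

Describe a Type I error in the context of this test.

A Type I error is rejecting H₀ when H₀ is true.
Here that means pulling the instrument for recalibration when actually the instrument is correctly calibrated.

A Type I error would mean concluding that the instrument has drifted out of calibration when in fact the instrument is correctly calibrated.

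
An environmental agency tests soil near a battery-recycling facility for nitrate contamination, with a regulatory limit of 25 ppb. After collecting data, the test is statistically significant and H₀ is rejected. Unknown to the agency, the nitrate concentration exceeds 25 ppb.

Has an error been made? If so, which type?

The conventional null hypothesis here is that the nitrate concentration is at or below 25 ppb (safe).
The test rejected a false H₀ — the decision matches the true state.

No error — this is a correct decision.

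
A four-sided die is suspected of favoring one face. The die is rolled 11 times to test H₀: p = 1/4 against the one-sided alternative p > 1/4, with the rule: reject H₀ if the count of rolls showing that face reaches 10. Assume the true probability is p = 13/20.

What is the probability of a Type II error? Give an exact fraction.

19239273573359/20480000000000

A Type II error is failing to reject when Ha holds: with p = 13/20, β = P(S ≤ 9).
Summing C(11,j)·(13/20)^j·(7/20)^{11-j} for j = 0..9 gives 19239273573359/20480000000000.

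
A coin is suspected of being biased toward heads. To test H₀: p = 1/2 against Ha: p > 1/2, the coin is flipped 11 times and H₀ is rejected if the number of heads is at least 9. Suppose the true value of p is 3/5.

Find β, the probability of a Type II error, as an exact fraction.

8604328/9765625

β = P(fail to reject H₀ | Ha true) = P(Y ≤ 8 | p = 3/5), Y ~ Binomial(11, 3/5).
Summing C(11,j)·(3/5)^j·(2/5)^{11-j} for j = 0..8 gives 8604328/9765625.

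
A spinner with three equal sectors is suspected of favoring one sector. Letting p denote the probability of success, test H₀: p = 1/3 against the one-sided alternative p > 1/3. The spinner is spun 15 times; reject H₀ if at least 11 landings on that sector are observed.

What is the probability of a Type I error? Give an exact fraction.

α = P(reject H₀ | H₀ true) = P(K ≥ 11 | p = 1/3), with K ~ Binomial(15, 1/3).
Adding the binomial terms for j = 11 through 15 with p = 1/3 yields 25931/14348907.

25931/14348907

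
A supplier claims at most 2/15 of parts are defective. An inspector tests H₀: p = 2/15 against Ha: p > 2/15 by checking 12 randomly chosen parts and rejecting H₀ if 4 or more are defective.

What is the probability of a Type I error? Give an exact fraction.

The significance level is the probability, assuming p = 2/15, of seeing 4 or more defectives in 12 draws.
α = 1 − P(S ≤ 3) = 1 − 8091233021599/8649755859375 = 558522837776/8649755859375.

558522837776/8649755859375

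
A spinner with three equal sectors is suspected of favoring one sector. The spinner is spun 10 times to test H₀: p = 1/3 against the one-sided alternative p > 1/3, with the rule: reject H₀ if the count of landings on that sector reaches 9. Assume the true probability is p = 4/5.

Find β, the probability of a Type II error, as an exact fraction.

β = P(fail to reject H₀ | Ha true) = P(S ≤ 8 | p = 4/5), S ~ Binomial(10, 4/5).
Summing C(10,j)·(4/5)^j·(1/5)^{10-j} for j = 0..8 gives 6095609/9765625.

6095609/9765625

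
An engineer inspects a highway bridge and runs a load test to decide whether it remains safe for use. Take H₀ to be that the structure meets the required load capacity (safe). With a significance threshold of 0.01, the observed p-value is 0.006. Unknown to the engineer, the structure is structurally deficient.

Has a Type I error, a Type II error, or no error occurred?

No error — this is a correct decision.

Since p = 0.006 < α = 0.01, H₀ is rejected.
H₀ is false (actually the structure is structurally deficient).
The decision matches the true state — no error.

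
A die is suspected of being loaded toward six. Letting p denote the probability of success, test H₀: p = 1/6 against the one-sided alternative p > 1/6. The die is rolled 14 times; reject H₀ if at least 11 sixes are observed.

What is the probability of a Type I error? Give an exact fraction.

23923/39182082048

Under H₀, S ~ Binomial(14, 1/6), and α = P(S ≥ 11).
P(S ≥ 11) = Σ_{j=11}^{14} C(14,j)·(1/6)^j·(5/6)^{14-j} = 23923/39182082048.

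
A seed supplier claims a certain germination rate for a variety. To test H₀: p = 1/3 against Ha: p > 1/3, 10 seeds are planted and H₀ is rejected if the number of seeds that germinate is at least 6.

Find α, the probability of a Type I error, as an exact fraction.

Under H₀, K ~ Binomial(10, 1/3), and α = P(K ≥ 6).
Adding the binomial terms for j = 6 through 10 with p = 1/3 yields 1507/19683.

1507/19683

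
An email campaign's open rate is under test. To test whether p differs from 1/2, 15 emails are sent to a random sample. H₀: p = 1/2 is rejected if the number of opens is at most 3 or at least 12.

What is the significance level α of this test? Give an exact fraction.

9/256

Under H₀, K ~ Binomial(15, 1/2); α is the probability of landing in either tail, P(K ≤ 3) + P(K ≥ 12).
Each tail has probability (1 + 15 + 105 + 455)/32768; doubling gives α = 1152/32768 = 9/256.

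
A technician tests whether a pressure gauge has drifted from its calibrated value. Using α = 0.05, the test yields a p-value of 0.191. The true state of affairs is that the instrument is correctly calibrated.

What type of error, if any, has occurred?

The conventional null hypothesis is that the instrument is correctly calibrated.
Since p = 0.191 ≥ α = 0.05, H₀ is not rejected.
H₀ is true (actually the instrument is correctly calibrated).
The decision matches the true state — no error.

Neither — the decision is correct.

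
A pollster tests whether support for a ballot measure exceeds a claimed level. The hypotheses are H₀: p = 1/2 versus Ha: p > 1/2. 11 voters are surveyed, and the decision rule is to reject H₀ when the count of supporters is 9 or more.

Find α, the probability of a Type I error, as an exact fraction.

Under H₀, X ~ Binomial(11, 1/2), and α = P(X ≥ 9).
Summing the upper tail: (55 + 11 + 1) / 2^11 = 67/2048.

67/2048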